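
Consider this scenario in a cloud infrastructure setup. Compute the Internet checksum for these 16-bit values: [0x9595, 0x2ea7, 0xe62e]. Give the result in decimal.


Given words: [0x9595, 0x2ea7, 0xe62e]
Step 1: Sum all words
Raw sum = 38293 + 11943 + 58926 = 109162
Step 2: Fold carry: (43626 + 1) = 43627
One's complement = ~43627 & 0xFFFF = 21908

21908


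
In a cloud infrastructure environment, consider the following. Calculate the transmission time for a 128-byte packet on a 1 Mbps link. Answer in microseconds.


Given: packet = 128 bytes, bandwidth = 1 Mbps
Packet in bits = 128 * 8 = 1024 bits
Bandwidth = 1 * 10^6 = 1000000 bps
Time = 1024 / 1000000 seconds
Time in us = 1024 * 10^6 / 1000000 = 1024

1024


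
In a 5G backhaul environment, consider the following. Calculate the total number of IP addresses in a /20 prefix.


Given: CIDR prefix /20
Host bits = 32 - 20 = 12
Total addresses = 2^12 = 4096

4096


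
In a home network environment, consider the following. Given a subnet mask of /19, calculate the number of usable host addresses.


Given: subnet mask /19
Host bits = 32 - 19 = 13
Total addresses = 2^13 = 8192
Usable hosts = 8192 - 2 (network + broadcast) = 8190

8190


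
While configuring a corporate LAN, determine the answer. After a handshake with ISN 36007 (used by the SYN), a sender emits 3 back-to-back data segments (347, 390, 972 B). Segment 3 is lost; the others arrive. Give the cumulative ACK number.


SYN uses sequence number 36007; first data byte = ISN + 1 = 36008.
Segment 1: SEQ = 36008, len = 347 B, covers [36008, 36354]
Segment 2: SEQ = 36355, len = 390 B, covers [36355, 36744]
Segment 3: SEQ = 36745, len = 972 B, covers [36745, 37716] [LOST]
In-order data received: bytes [36008, 36744] (segments 1..2).
Segment 3 missing -> gap begins at byte 36745.
Cumulative ACK = next expected in-order byte = 36008 + 347 + 390 = 36745

36745


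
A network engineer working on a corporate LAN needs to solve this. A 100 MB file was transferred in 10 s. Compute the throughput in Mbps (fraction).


Given: file = 100 MB, time = 10 s
File in Mb = 100 * 8 = 800 Mb
Throughput = 800 / 10 Mbps
Throughput = 80 Mbps

80


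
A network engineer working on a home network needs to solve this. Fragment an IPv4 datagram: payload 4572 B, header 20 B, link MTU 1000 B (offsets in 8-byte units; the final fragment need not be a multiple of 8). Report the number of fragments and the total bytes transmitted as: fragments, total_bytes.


Max data per non-final fragment = floor((MTU - header)/8)*8 = floor((1000 - 20)/8)*8 = floor(980/8)*8 = 976 B
Final fragment needs no 8-byte alignment: it can carry up to MTU - header = 980 B
Non-final fragments needed = ceil((payload - 980) / 976) = ceil(3592/976) = ceil(3.6803) = 4
Number of fragments = 4 + 1 = 5
Fragment sizes (data): 4 * 976 B + 668 B (last, 668 <= 980 OK)
Total bytes sent = payload + n_frags * header = 4572 + 5*20 = 4572 + 100 = 4672 B

5, 4672


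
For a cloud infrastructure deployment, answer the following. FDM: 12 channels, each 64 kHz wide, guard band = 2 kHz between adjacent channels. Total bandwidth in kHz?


Given: 12 channels, 64 kHz each, guard = 2 kHz
Channel bandwidth = 12 * 64 = 768 kHz
Guard bands = 11 gaps * 2 kHz = 22 kHz
Total = 768 + 22 = 790 kHz

790


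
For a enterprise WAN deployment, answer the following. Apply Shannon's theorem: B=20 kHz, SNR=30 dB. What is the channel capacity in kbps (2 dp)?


Given: B = 20 kHz, SNR = 30 dB
SNR linear = 10^(30/10) = 1000
1 + SNR = 1001
log2(1001) = 9.9672262588
C = 20 * 1000 * 9.9672262588 = 199344.5252 bps
C = 199.344525 kbps -> 199.34 kbps (2 dp)

199.34


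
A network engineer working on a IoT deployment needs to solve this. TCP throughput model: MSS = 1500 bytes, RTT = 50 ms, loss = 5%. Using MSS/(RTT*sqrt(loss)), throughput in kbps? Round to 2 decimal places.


Given: MSS = 1500 bytes, RTT = 50 ms, loss = 5%
RTT in seconds = 50 / 1000 = 0.05
Loss rate = 5% = 0.05
sqrt(loss) = sqrt(0.05) = 0.223606797750
Throughput (bytes/s) = 1500 / (0.05 * 0.223606797750) = 134164.0786
Throughput (kbps) = 134164.0786 * 8 / 1000 = 1073.312629 -> 1073.31 kbps (2 dp)

1073.31


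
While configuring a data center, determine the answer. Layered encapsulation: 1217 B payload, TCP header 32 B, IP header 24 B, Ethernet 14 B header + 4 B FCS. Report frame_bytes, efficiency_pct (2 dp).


TCP segment = 1217 + 32 = 1249 B
IP packet = 1249 + 24 = 1273 B
Ethernet frame = 1273 + 14 + 4 = 1291 B
Efficiency = app / frame = 1217 / 1291 = 0.942680 = 94.2680% -> 94.27% (2 dp)

1291, 94.27


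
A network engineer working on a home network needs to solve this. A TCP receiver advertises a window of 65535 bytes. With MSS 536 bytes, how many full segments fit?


Given: RWND = 65535 bytes, MSS = 536 bytes
Full segments = floor(RWND / MSS)
Full segments = floor(65535 / 536)
Full segments = floor(122.2668) = 122

122


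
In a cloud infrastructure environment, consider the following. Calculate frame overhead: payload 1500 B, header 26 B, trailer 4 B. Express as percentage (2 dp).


Given: payload = 1500 B, header = 26 B, trailer = 4 B
Overhead bytes = header + trailer = 26 + 4 = 30
Total frame = payload + overhead = 1500 + 30 = 1530
Overhead % = 30 / 1530 * 100 = 1.9608% -> 1.96% (2 dp)

1.96


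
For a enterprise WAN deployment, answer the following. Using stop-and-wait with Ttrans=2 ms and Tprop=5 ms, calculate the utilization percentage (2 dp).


Given: Ttrans = 2 ms, Tprop = 5 ms
RTT = 2 * Tprop = 2 * 5 = 10 ms
U = Ttrans / (Ttrans + RTT)
U = 2 / (2 + 10)
U = 2 / 12 = 0.166667
U% = 16.67%

16.67


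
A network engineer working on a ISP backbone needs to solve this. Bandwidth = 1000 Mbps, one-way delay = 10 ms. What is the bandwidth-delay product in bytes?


Given: bandwidth = 1000 Mbps, delay = 10 ms
BDP in bits = 1000 * 10^6 * 10 / 1000
BDP in bits = 10000000
BDP in bytes = 10000000 / 8 = 1250000

1250000


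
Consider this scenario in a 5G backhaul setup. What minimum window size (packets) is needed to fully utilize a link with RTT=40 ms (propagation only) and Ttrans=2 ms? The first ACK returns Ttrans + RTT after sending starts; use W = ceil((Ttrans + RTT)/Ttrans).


Given: Ttrans = 2 ms, RTT = 40 ms (= 2 * Tprop, Tprop = 20 ms)
Time until first ACK returns = Ttrans + RTT = 2 + 40 = 42 ms
Need W * Ttrans >= Ttrans + RTT  ->  W >= (Ttrans + RTT) / Ttrans
(Ttrans + RTT) / Ttrans = 42 / 2 = 21
W_min = ceil(21) = 21

21


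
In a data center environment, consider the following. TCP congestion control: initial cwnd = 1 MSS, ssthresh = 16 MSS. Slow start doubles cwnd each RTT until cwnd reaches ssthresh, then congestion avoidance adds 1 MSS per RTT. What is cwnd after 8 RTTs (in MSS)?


RTT 0: cwnd = 1 MSS (initial)
RTT 1: cwnd = 2 MSS (slow start, doubled)
RTT 2: cwnd = 4 MSS (slow start, doubled)
RTT 3: cwnd = 8 MSS (slow start, doubled)
RTT 4: cwnd = 16 MSS (slow start, doubled)
RTT 5: cwnd = 17 MSS (congestion avoidance, +1)
RTT 6: cwnd = 18 MSS (congestion avoidance, +1)
RTT 7: cwnd = 19 MSS (congestion avoidance, +1)
RTT 8: cwnd = 20 MSS (congestion avoidance, +1)

20


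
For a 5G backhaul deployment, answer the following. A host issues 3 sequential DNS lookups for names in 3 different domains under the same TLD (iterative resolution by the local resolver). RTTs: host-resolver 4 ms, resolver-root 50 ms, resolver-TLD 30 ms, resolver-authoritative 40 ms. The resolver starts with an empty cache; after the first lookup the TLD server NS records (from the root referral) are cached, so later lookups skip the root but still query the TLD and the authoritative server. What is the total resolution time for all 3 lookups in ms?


Lookup 1 (cold cache): local + root + TLD + auth = 4 + 50 + 30 + 40 = 124 ms
Lookups 2..3 (TLD NS cached -> skip root; new domain -> still ask TLD and auth): local + TLD + auth = 4 + 30 + 40 = 74 ms each
Remaining 2 lookups: 2 * 74 = 148 ms
Total = 124 + 148 = 272 ms

272


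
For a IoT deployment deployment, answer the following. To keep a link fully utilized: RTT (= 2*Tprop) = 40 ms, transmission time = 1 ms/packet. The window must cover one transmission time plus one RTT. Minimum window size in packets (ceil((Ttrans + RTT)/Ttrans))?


Given: Ttrans = 1 ms, RTT = 40 ms (= 2 * Tprop, Tprop = 20 ms)
Time until first ACK returns = Ttrans + RTT = 1 + 40 = 41 ms
Need W * Ttrans >= Ttrans + RTT  ->  W >= (Ttrans + RTT) / Ttrans
(Ttrans + RTT) / Ttrans = 41 / 1 = 41
W_min = ceil(41) = 41

41


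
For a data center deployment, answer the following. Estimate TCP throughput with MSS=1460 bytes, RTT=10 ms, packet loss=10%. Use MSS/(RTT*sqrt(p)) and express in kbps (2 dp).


Given: MSS = 1460 bytes, RTT = 10 ms, loss = 10%
RTT in seconds = 10 / 1000 = 0.01
Loss rate = 10% = 0.1
sqrt(loss) = sqrt(0.1) = 0.316227766017
Throughput (bytes/s) = 1460 / (0.01 * 0.316227766017) = 461692.5384
Throughput (kbps) = 461692.5384 * 8 / 1000 = 3693.540307 -> 3693.54 kbps (2 dp)

3693.54


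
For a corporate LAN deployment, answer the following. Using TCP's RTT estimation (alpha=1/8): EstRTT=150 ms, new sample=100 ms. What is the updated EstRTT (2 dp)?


Given: EstRTT = 150 ms, SampleRTT = 100 ms, alpha = 1/8
New EstRTT = (1 - alpha) * EstRTT + alpha * SampleRTT
(7/8) * 150 = 131.25
(1/8) * 100 = 12.5
New EstRTT = 131.25 + 12.5 = 143.75 ms -> 143.75 ms (2 dp)

143.75


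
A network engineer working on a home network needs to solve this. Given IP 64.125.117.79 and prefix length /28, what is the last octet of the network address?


Given: IP = 64.125.117.79, prefix = /28
Subnet mask = 255.255.255.240
Last octet of IP: 79
Last octet of mask: 240
Network last octet = 79 AND 240 = 64

64


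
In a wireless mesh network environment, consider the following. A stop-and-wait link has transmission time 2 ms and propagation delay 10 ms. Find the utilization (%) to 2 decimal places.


Given: Ttrans = 2 ms, Tprop = 10 ms
RTT = 2 * Tprop = 2 * 10 = 20 ms
U = Ttrans / (Ttrans + RTT)
U = 2 / (2 + 20)
U = 2 / 22 = 0.090909
U% = 9.09%

9.09


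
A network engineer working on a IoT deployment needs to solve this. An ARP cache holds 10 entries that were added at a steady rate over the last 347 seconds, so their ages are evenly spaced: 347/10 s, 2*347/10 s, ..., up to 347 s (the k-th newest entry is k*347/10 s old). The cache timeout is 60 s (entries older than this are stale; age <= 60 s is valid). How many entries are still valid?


Ages are k * 347/10 s for k = 1..10 (spacing = 34.7000 s).
Entry k is valid iff k * 347/10 <= 60 iff k <= 10 * 60 / 347 = 1.7291
n_valid = floor(1.7291) = 1
(n_stale = 10 - 1 = 9)

1


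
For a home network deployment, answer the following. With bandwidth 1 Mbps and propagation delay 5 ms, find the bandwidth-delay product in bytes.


Given: bandwidth = 1 Mbps, delay = 5 ms
BDP in bits = 1 * 10^6 * 5 / 1000
BDP in bits = 5000
BDP in bytes = 5000 / 8 = 625

625


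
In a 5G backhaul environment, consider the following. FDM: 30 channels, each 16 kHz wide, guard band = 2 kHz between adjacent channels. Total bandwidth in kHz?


Given: 30 channels, 16 kHz each, guard = 2 kHz
Channel bandwidth = 30 * 16 = 480 kHz
Guard bands = 29 gaps * 2 kHz = 58 kHz
Total = 480 + 58 = 538 kHz

538


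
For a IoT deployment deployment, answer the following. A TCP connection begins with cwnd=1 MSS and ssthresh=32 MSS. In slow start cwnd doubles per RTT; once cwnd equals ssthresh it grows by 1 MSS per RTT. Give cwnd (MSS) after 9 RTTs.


RTT 0: cwnd = 1 MSS (initial)
RTT 1: cwnd = 2 MSS (slow start, doubled)
RTT 2: cwnd = 4 MSS (slow start, doubled)
RTT 3: cwnd = 8 MSS (slow start, doubled)
RTT 4: cwnd = 16 MSS (slow start, doubled)
RTT 5: cwnd = 32 MSS (slow start, doubled)
RTT 6: cwnd = 33 MSS (congestion avoidance, +1)
RTT 7: cwnd = 34 MSS (congestion avoidance, +1)
RTT 8: cwnd = 35 MSS (congestion avoidance, +1)
RTT 9: cwnd = 36 MSS (congestion avoidance, +1)

36


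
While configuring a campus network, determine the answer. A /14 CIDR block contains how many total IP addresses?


Given: CIDR prefix /14
Host bits = 32 - 14 = 18
Total addresses = 2^18 = 262144

262144


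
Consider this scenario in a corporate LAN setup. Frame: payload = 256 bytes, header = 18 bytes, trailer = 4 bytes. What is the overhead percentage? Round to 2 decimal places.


Given: payload = 256 B, header = 18 B, trailer = 4 B
Overhead bytes = header + trailer = 18 + 4 = 22
Total frame = payload + overhead = 256 + 22 = 278
Overhead % = 22 / 278 * 100 = 7.9137% -> 7.91% (2 dp)

7.91


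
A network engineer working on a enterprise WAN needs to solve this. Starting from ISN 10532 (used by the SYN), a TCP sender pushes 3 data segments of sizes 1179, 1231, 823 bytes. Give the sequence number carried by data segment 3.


The SYN occupies sequence number ISN = 10532, so the first data byte is ISN + 1 = 10533.
SEQ of data segment i = (ISN + 1) + sum of payload sizes of segments 1..i-1.
Segment 1: SEQ = 10533, payload = 1179 bytes
Segment 2: SEQ = 11712, payload = 1231 bytes
Segment 3: SEQ = 12943, payload = 823 bytes
SEQ of segment 3 = 10533 + 1179 + 1231 = 12943

12943


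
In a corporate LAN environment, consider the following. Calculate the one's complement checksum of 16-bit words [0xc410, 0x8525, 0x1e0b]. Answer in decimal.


Given words: [0xc410, 0x8525, 0x1e0b]
Step 1: Sum all words
Raw sum = 50192 + 34085 + 7691 = 91968
Step 2: Fold carry: (26432 + 1) = 26433
One's complement = ~26433 & 0xFFFF = 39102

39102


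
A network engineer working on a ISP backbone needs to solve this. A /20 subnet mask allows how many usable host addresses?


Given: subnet mask /20
Host bits = 32 - 20 = 12
Total addresses = 2^12 = 4096
Usable hosts = 4096 - 2 (network + broadcast) = 4094

4094


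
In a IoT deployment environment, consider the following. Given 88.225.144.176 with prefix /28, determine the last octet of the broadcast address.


Given: IP = 88.225.144.176, prefix = /28
Host bits = 32 - 28 = 4
Network last octet = 176 AND mask = 176
Host part size = 2^4 - 1 = 15
Broadcast last octet = 176 OR 15 = 191

191


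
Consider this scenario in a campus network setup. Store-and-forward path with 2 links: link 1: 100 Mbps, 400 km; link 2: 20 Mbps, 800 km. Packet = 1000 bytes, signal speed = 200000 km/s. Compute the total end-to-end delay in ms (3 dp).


Packet = 1000 bytes = 8000 bits. Store-and-forward: sum (t_trans + t_prop) per link.
Link 1: t_trans = 8000/(100*10^6) s = 0.0800 ms; t_prop = 400/200000 s = 2.0000 ms; subtotal = 2.0800 ms
Link 2: t_trans = 8000/(20*10^6) s = 0.4000 ms; t_prop = 800/200000 s = 4.0000 ms; subtotal = 4.4000 ms
End-to-end = 2.0800 + 4.4000 = 6.4800 ms -> 6.480 ms (3 dp)

6.480


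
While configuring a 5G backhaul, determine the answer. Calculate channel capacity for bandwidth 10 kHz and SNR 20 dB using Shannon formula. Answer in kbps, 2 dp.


Given: B = 10 kHz, SNR = 20 dB
SNR linear = 10^(20/10) = 100
1 + SNR = 101
log2(101) = 6.6582114828
C = 10 * 1000 * 6.6582114828 = 66582.1148 bps
C = 66.582115 kbps -> 66.58 kbps (2 dp)

66.58


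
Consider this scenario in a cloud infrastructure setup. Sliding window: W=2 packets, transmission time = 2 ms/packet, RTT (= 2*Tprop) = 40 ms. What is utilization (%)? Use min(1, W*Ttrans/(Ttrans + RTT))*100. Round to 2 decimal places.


Given: W = 2, Ttrans = 2 ms, RTT = 40 ms (= 2 * Tprop, Tprop = 20 ms)
Cycle time = Ttrans + RTT = 2 + 40 = 42 ms (first packet sent until its ACK returns)
W * Ttrans = 2 * 2 = 4 ms of sending per cycle
W * Ttrans / (Ttrans + RTT) = 4 / 42 = 0.095238
U = min(1, 0.095238) = 0.095238
U% = 9.52%

9.52


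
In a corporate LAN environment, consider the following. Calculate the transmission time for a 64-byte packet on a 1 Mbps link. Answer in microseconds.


Given: packet = 64 bytes, bandwidth = 1 Mbps
Packet in bits = 64 * 8 = 512 bits
Bandwidth = 1 * 10^6 = 1000000 bps
Time = 512 / 1000000 seconds
Time in us = 512 * 10^6 / 1000000 = 512

512


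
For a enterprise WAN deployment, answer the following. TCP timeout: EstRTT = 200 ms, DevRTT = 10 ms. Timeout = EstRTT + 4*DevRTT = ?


Given: EstRTT = 200 ms, DevRTT = 10 ms
Timeout = EstRTT + 4 * DevRTT
4 * DevRTT = 4 * 10 = 40
Timeout = 200 + 40 = 240 ms

240


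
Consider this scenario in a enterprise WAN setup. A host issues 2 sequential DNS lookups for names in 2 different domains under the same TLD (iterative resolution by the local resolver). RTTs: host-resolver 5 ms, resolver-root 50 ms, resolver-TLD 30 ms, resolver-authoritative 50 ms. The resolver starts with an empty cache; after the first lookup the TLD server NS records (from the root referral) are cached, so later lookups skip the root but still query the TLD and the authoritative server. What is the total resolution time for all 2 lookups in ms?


Lookup 1 (cold cache): local + root + TLD + auth = 5 + 50 + 30 + 50 = 135 ms
Lookups 2..2 (TLD NS cached -> skip root; new domain -> still ask TLD and auth): local + TLD + auth = 5 + 30 + 50 = 85 ms each
Remaining 1 lookups: 1 * 85 = 85 ms
Total = 135 + 85 = 220 ms

220


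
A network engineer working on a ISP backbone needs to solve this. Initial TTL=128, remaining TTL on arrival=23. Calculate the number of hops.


Given: initial TTL = 128, received TTL = 23
Hops = initial TTL - received TTL
Hops = 128 - 23 = 105

105


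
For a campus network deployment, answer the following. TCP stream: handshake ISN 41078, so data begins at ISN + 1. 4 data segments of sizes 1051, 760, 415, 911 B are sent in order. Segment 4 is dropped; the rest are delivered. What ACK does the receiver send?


SYN uses sequence number 41078; first data byte = ISN + 1 = 41079.
Segment 1: SEQ = 41079, len = 1051 B, covers [41079, 42129]
Segment 2: SEQ = 42130, len = 760 B, covers [42130, 42889]
Segment 3: SEQ = 42890, len = 415 B, covers [42890, 43304]
Segment 4: SEQ = 43305, len = 911 B, covers [43305, 44215] [LOST]
In-order data received: bytes [41079, 43304] (segments 1..3).
Segment 4 missing -> gap begins at byte 43305.
Cumulative ACK = next expected in-order byte = 41079 + 1051 + 760 + 415 = 43305

43305


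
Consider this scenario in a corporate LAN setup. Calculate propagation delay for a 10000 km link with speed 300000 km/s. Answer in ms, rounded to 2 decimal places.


Given: distance = 10000 km, speed = 300000 km/s
Delay = distance / speed = 10000 / 300000 seconds
Delay in ms = 10000 * 1000 / 300000
Delay = 33.3333 ms
Rounded to 2 dp = 33.33 ms

33.33


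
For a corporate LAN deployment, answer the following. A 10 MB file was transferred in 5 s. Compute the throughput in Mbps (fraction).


Given: file = 10 MB, time = 5 s
File in Mb = 10 * 8 = 80 Mb
Throughput = 80 / 5 Mbps
Throughput = 16 Mbps

16


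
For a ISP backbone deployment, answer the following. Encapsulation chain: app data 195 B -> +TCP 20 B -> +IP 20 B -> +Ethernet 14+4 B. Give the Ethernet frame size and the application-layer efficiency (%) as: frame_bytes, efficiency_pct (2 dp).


TCP segment = 195 + 20 = 215 B
IP packet = 215 + 20 = 235 B
Ethernet frame = 235 + 14 + 4 = 253 B
Efficiency = app / frame = 195 / 253 = 0.770751 = 77.0751% -> 77.08% (2 dp)

253, 77.08


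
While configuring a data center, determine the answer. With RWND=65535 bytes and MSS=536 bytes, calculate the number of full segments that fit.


Given: RWND = 65535 bytes, MSS = 536 bytes
Full segments = floor(RWND / MSS)
Full segments = floor(65535 / 536)
Full segments = floor(122.2668) = 122

122


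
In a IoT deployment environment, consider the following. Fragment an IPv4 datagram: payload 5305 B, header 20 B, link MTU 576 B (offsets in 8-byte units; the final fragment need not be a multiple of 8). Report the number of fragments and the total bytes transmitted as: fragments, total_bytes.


Max data per non-final fragment = floor((MTU - header)/8)*8 = floor((576 - 20)/8)*8 = floor(556/8)*8 = 552 B
Final fragment needs no 8-byte alignment: it can carry up to MTU - header = 556 B
Non-final fragments needed = ceil((payload - 556) / 552) = ceil(4749/552) = ceil(8.6033) = 9
Number of fragments = 9 + 1 = 10
Fragment sizes (data): 9 * 552 B + 337 B (last, 337 <= 556 OK)
Total bytes sent = payload + n_frags * header = 5305 + 10*20 = 5305 + 200 = 5505 B

10, 5505


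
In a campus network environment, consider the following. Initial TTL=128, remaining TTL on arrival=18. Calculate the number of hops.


Given: initial TTL = 128, received TTL = 18
Hops = initial TTL - received TTL
Hops = 128 - 18 = 110

110


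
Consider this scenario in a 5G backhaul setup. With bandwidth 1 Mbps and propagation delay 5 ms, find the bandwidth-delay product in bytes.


Given: bandwidth = 1 Mbps, delay = 5 ms
BDP in bits = 1 * 10^6 * 5 / 1000
BDP in bits = 5000
BDP in bytes = 5000 / 8 = 625

625


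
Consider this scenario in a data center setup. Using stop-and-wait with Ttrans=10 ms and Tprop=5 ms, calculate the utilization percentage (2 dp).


Given: Ttrans = 10 ms, Tprop = 5 ms
RTT = 2 * Tprop = 2 * 5 = 10 ms
U = Ttrans / (Ttrans + RTT)
U = 10 / (10 + 10)
U = 10 / 20 = 0.5
U% = 50.00%

50.00


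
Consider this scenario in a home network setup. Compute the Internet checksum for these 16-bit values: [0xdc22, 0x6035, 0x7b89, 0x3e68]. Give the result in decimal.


Given words: [0xdc22, 0x6035, 0x7b89, 0x3e68]
Step 1: Sum all words
Raw sum = 56354 + 24629 + 31625 + 15976 = 128584
Step 2: Fold carry: (63048 + 1) = 63049
One's complement = ~63049 & 0xFFFF = 2486

2486


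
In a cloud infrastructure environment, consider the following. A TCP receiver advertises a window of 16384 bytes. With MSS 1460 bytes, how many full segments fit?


Given: RWND = 16384 bytes, MSS = 1460 bytes
Full segments = floor(RWND / MSS)
Full segments = floor(16384 / 1460)
Full segments = floor(11.2219) = 11

11


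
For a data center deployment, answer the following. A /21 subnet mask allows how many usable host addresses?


Given: subnet mask /21
Host bits = 32 - 21 = 11
Total addresses = 2^11 = 2048
Usable hosts = 2048 - 2 (network + broadcast) = 2046

2046


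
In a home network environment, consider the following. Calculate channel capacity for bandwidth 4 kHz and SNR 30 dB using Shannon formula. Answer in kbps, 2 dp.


Given: B = 4 kHz, SNR = 30 dB
SNR linear = 10^(30/10) = 1000
1 + SNR = 1001
log2(1001) = 9.9672262588
C = 4 * 1000 * 9.9672262588 = 39868.9050 bps
C = 39.868905 kbps -> 39.87 kbps (2 dp)

39.87


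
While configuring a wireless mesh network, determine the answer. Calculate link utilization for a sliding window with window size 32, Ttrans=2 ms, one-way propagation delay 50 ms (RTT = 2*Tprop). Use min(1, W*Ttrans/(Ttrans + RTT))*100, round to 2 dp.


Given: W = 32, Ttrans = 2 ms, RTT = 100 ms (= 2 * Tprop, Tprop = 50 ms)
Cycle time = Ttrans + RTT = 2 + 100 = 102 ms (first packet sent until its ACK returns)
W * Ttrans = 32 * 2 = 64 ms of sending per cycle
W * Ttrans / (Ttrans + RTT) = 64 / 102 = 0.627451
U = min(1, 0.627451) = 0.627451
U% = 62.75%

62.75


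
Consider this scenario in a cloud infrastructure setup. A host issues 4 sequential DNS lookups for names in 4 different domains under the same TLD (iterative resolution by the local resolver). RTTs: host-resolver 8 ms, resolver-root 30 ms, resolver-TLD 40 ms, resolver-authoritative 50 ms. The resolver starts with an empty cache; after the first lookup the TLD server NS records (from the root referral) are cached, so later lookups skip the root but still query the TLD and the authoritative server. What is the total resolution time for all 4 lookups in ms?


Lookup 1 (cold cache): local + root + TLD + auth = 8 + 30 + 40 + 50 = 128 ms
Lookups 2..4 (TLD NS cached -> skip root; new domain -> still ask TLD and auth): local + TLD + auth = 8 + 40 + 50 = 98 ms each
Remaining 3 lookups: 3 * 98 = 294 ms
Total = 128 + 294 = 422 ms

422


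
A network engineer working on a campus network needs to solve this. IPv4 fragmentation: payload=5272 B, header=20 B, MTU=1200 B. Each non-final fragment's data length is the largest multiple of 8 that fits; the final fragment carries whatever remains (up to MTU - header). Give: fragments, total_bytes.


Max data per non-final fragment = floor((MTU - header)/8)*8 = floor((1200 - 20)/8)*8 = floor(1180/8)*8 = 1176 B
Final fragment needs no 8-byte alignment: it can carry up to MTU - header = 1180 B
Non-final fragments needed = ceil((payload - 1180) / 1176) = ceil(4092/1176) = ceil(3.4796) = 4
Number of fragments = 4 + 1 = 5
Fragment sizes (data): 4 * 1176 B + 568 B (last, 568 <= 1180 OK)
Total bytes sent = payload + n_frags * header = 5272 + 5*20 = 5272 + 100 = 5372 B

5, 5372


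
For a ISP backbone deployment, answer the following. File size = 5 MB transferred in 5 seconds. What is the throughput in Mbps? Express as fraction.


Given: file = 5 MB, time = 5 s
File in Mb = 5 * 8 = 40 Mb
Throughput = 40 / 5 Mbps
Throughput = 8 Mbps

8


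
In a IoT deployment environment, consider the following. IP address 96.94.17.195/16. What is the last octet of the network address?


Given: IP = 96.94.17.195, prefix = /16
Subnet mask = 255.255.0.0
Last octet of IP: 195
Last octet of mask: 0
Network last octet = 195 AND 0 = 0

0


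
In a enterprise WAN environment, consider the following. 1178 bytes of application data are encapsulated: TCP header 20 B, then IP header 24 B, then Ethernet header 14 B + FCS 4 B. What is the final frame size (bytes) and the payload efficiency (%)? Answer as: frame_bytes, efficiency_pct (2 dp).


TCP segment = 1178 + 20 = 1198 B
IP packet = 1198 + 24 = 1222 B
Ethernet frame = 1222 + 14 + 4 = 1240 B
Efficiency = app / frame = 1178 / 1240 = 0.950000 = 95.0000% -> 95.00% (2 dp)

1240, 95.00


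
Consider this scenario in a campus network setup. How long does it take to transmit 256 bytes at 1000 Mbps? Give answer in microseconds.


Given: packet = 256 bytes, bandwidth = 1000 Mbps
Packet in bits = 256 * 8 = 2048 bits
Bandwidth = 1000 * 10^6 = 1000000000 bps
Time = 2048 / 1000000000 seconds
Time in us = 2048 * 10^6 / 1000000000 = 2.048

2.048


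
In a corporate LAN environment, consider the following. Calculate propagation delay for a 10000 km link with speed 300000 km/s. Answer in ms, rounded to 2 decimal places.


Given: distance = 10000 km, speed = 300000 km/s
Delay = distance / speed = 10000 / 300000 seconds
Delay in ms = 10000 * 1000 / 300000
Delay = 33.3333 ms
Rounded to 2 dp = 33.33 ms

33.33


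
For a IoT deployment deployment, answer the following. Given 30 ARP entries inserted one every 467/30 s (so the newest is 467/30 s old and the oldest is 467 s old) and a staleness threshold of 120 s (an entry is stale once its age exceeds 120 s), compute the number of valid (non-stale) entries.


Ages are k * 467/30 s for k = 1..30 (spacing = 15.5667 s).
Entry k is valid iff k * 467/30 <= 120 iff k <= 30 * 120 / 467 = 7.7088
n_valid = floor(7.7088) = 7
(n_stale = 30 - 7 = 23)

7


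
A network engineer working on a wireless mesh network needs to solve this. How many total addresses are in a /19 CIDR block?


Given: CIDR prefix /19
Host bits = 32 - 19 = 13
Total addresses = 2^13 = 8192

8192


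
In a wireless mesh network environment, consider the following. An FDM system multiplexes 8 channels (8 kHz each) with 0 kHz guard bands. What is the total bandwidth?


Given: 8 channels, 8 kHz each, guard = 0 kHz
Channel bandwidth = 8 * 8 = 64 kHz
Guard bands = 7 gaps * 0 kHz = 0 kHz
Total = 64 + 0 = 64 kHz

64


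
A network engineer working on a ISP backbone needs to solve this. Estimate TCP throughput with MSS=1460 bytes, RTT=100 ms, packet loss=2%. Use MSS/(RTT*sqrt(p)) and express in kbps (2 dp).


Given: MSS = 1460 bytes, RTT = 100 ms, loss = 2%
RTT in seconds = 100 / 1000 = 0.1
Loss rate = 2% = 0.02
sqrt(loss) = sqrt(0.02) = 0.141421356237
Throughput (bytes/s) = 1460 / (0.1 * 0.141421356237) = 103237.5901
Throughput (kbps) = 103237.5901 * 8 / 1000 = 825.900720 -> 825.90 kbps (2 dp)

825.90


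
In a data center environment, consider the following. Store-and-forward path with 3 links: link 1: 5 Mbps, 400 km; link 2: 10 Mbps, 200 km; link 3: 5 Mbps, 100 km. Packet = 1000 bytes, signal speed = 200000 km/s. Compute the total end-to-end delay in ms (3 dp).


Packet = 1000 bytes = 8000 bits. Store-and-forward: sum (t_trans + t_prop) per link.
Link 1: t_trans = 8000/(5*10^6) s = 1.6000 ms; t_prop = 400/200000 s = 2.0000 ms; subtotal = 3.6000 ms
Link 2: t_trans = 8000/(10*10^6) s = 0.8000 ms; t_prop = 200/200000 s = 1.0000 ms; subtotal = 1.8000 ms
Link 3: t_trans = 8000/(5*10^6) s = 1.6000 ms; t_prop = 100/200000 s = 0.5000 ms; subtotal = 2.1000 ms
End-to-end = 3.6000 + 1.8000 + 2.1000 = 7.5000 ms -> 7.500 ms (3 dp)

7.500


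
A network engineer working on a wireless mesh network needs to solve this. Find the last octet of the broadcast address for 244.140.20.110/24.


Given: IP = 244.140.20.110, prefix = /24
Host bits = 32 - 24 = 8
Network last octet = 110 AND mask = 0
Host part size = 2^8 - 1 = 255
Broadcast last octet = 0 OR 255 = 255

255


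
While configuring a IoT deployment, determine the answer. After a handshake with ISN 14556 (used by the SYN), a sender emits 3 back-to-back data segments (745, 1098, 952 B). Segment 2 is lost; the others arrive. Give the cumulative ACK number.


SYN uses sequence number 14556; first data byte = ISN + 1 = 14557.
Segment 1: SEQ = 14557, len = 745 B, covers [14557, 15301]
Segment 2: SEQ = 15302, len = 1098 B, covers [15302, 16399] [LOST]
Segment 3: SEQ = 16400, len = 952 B, covers [16400, 17351]
In-order data received: bytes [14557, 15301] (segments 1..1).
Segment 2 missing -> gap begins at byte 15302; later segments buffered out of order.
Cumulative ACK = next expected in-order byte = 14557 + 745 = 15302

15302


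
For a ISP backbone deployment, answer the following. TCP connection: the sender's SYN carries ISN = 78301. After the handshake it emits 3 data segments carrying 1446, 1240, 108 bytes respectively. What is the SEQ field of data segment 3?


The SYN occupies sequence number ISN = 78301, so the first data byte is ISN + 1 = 78302.
SEQ of data segment i = (ISN + 1) + sum of payload sizes of segments 1..i-1.
Segment 1: SEQ = 78302, payload = 1446 bytes
Segment 2: SEQ = 79748, payload = 1240 bytes
Segment 3: SEQ = 80988, payload = 108 bytes
SEQ of segment 3 = 78302 + 1446 + 1240 = 80988

80988


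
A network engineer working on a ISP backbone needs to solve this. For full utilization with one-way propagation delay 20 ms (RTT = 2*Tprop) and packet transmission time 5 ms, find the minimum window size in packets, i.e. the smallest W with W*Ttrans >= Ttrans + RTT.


Given: Ttrans = 5 ms, RTT = 40 ms (= 2 * Tprop, Tprop = 20 ms)
Time until first ACK returns = Ttrans + RTT = 5 + 40 = 45 ms
Need W * Ttrans >= Ttrans + RTT  ->  W >= (Ttrans + RTT) / Ttrans
(Ttrans + RTT) / Ttrans = 45 / 5 = 9
W_min = ceil(9) = 9

9


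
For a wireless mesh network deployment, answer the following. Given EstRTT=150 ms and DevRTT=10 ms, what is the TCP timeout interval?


Given: EstRTT = 150 ms, DevRTT = 10 ms
Timeout = EstRTT + 4 * DevRTT
4 * DevRTT = 4 * 10 = 40
Timeout = 150 + 40 = 190 ms

190


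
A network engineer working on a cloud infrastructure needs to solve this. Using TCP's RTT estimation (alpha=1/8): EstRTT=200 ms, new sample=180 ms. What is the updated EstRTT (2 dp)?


Given: EstRTT = 200 ms, SampleRTT = 180 ms, alpha = 1/8
New EstRTT = (1 - alpha) * EstRTT + alpha * SampleRTT
(7/8) * 200 = 175
(1/8) * 180 = 22.5
New EstRTT = 175 + 22.5 = 197.5 ms -> 197.50 ms (2 dp)

197.50


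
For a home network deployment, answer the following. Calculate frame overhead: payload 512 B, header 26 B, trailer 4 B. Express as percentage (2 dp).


Given: payload = 512 B, header = 26 B, trailer = 4 B
Overhead bytes = header + trailer = 26 + 4 = 30
Total frame = payload + overhead = 512 + 30 = 542
Overhead % = 30 / 542 * 100 = 5.5351% -> 5.54% (2 dp)

5.54


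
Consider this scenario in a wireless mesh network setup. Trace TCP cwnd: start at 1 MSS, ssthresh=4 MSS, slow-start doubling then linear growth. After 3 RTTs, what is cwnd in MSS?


RTT 0: cwnd = 1 MSS (initial)
RTT 1: cwnd = 2 MSS (slow start, doubled)
RTT 2: cwnd = 4 MSS (slow start, doubled)
RTT 3: cwnd = 5 MSS (congestion avoidance, +1)

5


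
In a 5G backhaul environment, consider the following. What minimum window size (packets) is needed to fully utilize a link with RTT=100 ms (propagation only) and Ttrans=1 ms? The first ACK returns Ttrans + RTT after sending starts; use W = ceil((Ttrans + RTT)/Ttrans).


Given: Ttrans = 1 ms, RTT = 100 ms (= 2 * Tprop, Tprop = 50 ms)
Time until first ACK returns = Ttrans + RTT = 1 + 100 = 101 ms
Need W * Ttrans >= Ttrans + RTT  ->  W >= (Ttrans + RTT) / Ttrans
(Ttrans + RTT) / Ttrans = 101 / 1 = 101
W_min = ceil(101) = 101

101


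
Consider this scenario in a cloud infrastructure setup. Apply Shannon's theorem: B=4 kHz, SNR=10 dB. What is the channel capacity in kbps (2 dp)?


Given: B = 4 kHz, SNR = 10 dB
SNR linear = 10^(10/10) = 10
1 + SNR = 11
log2(11) = 3.4594316186
C = 4 * 1000 * 3.4594316186 = 13837.7265 bps
C = 13.837726 kbps -> 13.84 kbps (2 dp)

13.84


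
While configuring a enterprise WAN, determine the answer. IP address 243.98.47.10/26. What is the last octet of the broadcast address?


Given: IP = 243.98.47.10, prefix = /26
Host bits = 32 - 26 = 6
Network last octet = 10 AND mask = 0
Host part size = 2^6 - 1 = 63
Broadcast last octet = 0 OR 63 = 63

63


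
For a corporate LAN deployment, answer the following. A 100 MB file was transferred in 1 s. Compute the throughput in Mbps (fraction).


Given: file = 100 MB, time = 1 s
File in Mb = 100 * 8 = 800 Mb
Throughput = 800 / 1 Mbps
Throughput = 800 Mbps

800


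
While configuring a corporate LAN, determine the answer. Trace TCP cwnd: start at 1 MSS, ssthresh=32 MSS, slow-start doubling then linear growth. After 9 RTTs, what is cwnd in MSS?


RTT 0: cwnd = 1 MSS (initial)
RTT 1: cwnd = 2 MSS (slow start, doubled)
RTT 2: cwnd = 4 MSS (slow start, doubled)
RTT 3: cwnd = 8 MSS (slow start, doubled)
RTT 4: cwnd = 16 MSS (slow start, doubled)
RTT 5: cwnd = 32 MSS (slow start, doubled)
RTT 6: cwnd = 33 MSS (congestion avoidance, +1)
RTT 7: cwnd = 34 MSS (congestion avoidance, +1)
RTT 8: cwnd = 35 MSS (congestion avoidance, +1)
RTT 9: cwnd = 36 MSS (congestion avoidance, +1)

36


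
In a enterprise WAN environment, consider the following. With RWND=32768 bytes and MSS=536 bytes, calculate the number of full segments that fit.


Given: RWND = 32768 bytes, MSS = 536 bytes
Full segments = floor(RWND / MSS)
Full segments = floor(32768 / 536)
Full segments = floor(61.1343) = 61

61


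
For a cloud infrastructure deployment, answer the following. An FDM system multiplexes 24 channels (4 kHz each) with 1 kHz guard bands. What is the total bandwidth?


Given: 24 channels, 4 kHz each, guard = 1 kHz
Channel bandwidth = 24 * 4 = 96 kHz
Guard bands = 23 gaps * 1 kHz = 23 kHz
Total = 96 + 23 = 119 kHz

119


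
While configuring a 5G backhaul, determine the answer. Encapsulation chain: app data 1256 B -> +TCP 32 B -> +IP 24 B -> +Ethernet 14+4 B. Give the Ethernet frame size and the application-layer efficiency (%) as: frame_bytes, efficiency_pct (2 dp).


TCP segment = 1256 + 32 = 1288 B
IP packet = 1288 + 24 = 1312 B
Ethernet frame = 1312 + 14 + 4 = 1330 B
Efficiency = app / frame = 1256 / 1330 = 0.944361 = 94.4361% -> 94.44% (2 dp)

1330, 94.44


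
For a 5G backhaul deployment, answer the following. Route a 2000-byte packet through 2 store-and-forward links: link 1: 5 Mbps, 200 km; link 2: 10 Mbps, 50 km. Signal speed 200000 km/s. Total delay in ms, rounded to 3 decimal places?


Packet = 2000 bytes = 16000 bits. Store-and-forward: sum (t_trans + t_prop) per link.
Link 1: t_trans = 16000/(5*10^6) s = 3.2000 ms; t_prop = 200/200000 s = 1.0000 ms; subtotal = 4.2000 ms
Link 2: t_trans = 16000/(10*10^6) s = 1.6000 ms; t_prop = 50/200000 s = 0.2500 ms; subtotal = 1.8500 ms
End-to-end = 4.2000 + 1.8500 = 6.0500 ms -> 6.050 ms (3 dp)

6.050


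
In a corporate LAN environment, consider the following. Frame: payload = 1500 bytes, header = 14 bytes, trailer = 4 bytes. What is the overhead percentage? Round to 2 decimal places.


Given: payload = 1500 B, header = 14 B, trailer = 4 B
Overhead bytes = header + trailer = 14 + 4 = 18
Total frame = payload + overhead = 1500 + 18 = 1518
Overhead % = 18 / 1518 * 100 = 1.1858% -> 1.19% (2 dp)

1.19


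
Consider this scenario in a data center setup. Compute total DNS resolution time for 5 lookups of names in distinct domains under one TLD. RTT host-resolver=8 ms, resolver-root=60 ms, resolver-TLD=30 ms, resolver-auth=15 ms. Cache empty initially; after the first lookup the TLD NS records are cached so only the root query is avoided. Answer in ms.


Lookup 1 (cold cache): local + root + TLD + auth = 8 + 60 + 30 + 15 = 113 ms
Lookups 2..5 (TLD NS cached -> skip root; new domain -> still ask TLD and auth): local + TLD + auth = 8 + 30 + 15 = 53 ms each
Remaining 4 lookups: 4 * 53 = 212 ms
Total = 113 + 212 = 325 ms

325


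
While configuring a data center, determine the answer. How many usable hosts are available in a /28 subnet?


Given: subnet mask /28
Host bits = 32 - 28 = 4
Total addresses = 2^4 = 16
Usable hosts = 16 - 2 (network + broadcast) = 14

14


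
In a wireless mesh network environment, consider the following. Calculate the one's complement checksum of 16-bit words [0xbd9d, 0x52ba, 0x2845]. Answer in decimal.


Given words: [0xbd9d, 0x52ba, 0x2845]
Step 1: Sum all words
Raw sum = 48541 + 21178 + 10309 = 80028
Step 2: Fold carry: (14492 + 1) = 14493
One's complement = ~14493 & 0xFFFF = 51042

51042


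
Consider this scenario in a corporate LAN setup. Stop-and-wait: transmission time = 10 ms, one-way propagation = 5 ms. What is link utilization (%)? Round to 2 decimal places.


Given: Ttrans = 10 ms, Tprop = 5 ms
RTT = 2 * Tprop = 2 * 5 = 10 ms
U = Ttrans / (Ttrans + RTT)
U = 10 / (10 + 10)
U = 10 / 20 = 0.5
U% = 50.00%

50.00


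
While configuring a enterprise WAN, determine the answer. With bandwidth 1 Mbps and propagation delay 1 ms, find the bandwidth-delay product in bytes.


Given: bandwidth = 1 Mbps, delay = 1 ms
BDP in bits = 1 * 10^6 * 1 / 1000
BDP in bits = 1000
BDP in bytes = 1000 / 8 = 125

125


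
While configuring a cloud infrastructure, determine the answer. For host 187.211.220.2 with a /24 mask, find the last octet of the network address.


Given: IP = 187.211.220.2, prefix = /24
Subnet mask = 255.255.255.0
Last octet of IP: 2
Last octet of mask: 0
Network last octet = 2 AND 0 = 0

0


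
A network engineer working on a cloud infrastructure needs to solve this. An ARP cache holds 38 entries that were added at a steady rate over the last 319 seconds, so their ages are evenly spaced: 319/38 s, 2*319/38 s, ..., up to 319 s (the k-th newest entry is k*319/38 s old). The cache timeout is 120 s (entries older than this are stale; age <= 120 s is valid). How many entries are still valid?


Ages are k * 319/38 s for k = 1..38 (spacing = 8.3947 s).
Entry k is valid iff k * 319/38 <= 120 iff k <= 38 * 120 / 319 = 14.2947
n_valid = floor(14.2947) = 14
(n_stale = 38 - 14 = 24)

14


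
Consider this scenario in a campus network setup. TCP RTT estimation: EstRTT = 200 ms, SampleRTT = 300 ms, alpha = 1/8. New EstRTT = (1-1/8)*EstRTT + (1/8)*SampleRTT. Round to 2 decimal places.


Given: EstRTT = 200 ms, SampleRTT = 300 ms, alpha = 1/8
New EstRTT = (1 - alpha) * EstRTT + alpha * SampleRTT
(7/8) * 200 = 175
(1/8) * 300 = 37.5
New EstRTT = 175 + 37.5 = 212.5 ms -> 212.50 ms (2 dp)

212.50


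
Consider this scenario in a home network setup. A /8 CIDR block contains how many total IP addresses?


Given: CIDR prefix /8
Host bits = 32 - 8 = 24
Total addresses = 2^24 = 16777216

16777216


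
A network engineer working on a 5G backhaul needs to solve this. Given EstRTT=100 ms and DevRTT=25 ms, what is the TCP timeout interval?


Given: EstRTT = 100 ms, DevRTT = 25 ms
Timeout = EstRTT + 4 * DevRTT
4 * DevRTT = 4 * 25 = 100
Timeout = 100 + 100 = 200 ms

200
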